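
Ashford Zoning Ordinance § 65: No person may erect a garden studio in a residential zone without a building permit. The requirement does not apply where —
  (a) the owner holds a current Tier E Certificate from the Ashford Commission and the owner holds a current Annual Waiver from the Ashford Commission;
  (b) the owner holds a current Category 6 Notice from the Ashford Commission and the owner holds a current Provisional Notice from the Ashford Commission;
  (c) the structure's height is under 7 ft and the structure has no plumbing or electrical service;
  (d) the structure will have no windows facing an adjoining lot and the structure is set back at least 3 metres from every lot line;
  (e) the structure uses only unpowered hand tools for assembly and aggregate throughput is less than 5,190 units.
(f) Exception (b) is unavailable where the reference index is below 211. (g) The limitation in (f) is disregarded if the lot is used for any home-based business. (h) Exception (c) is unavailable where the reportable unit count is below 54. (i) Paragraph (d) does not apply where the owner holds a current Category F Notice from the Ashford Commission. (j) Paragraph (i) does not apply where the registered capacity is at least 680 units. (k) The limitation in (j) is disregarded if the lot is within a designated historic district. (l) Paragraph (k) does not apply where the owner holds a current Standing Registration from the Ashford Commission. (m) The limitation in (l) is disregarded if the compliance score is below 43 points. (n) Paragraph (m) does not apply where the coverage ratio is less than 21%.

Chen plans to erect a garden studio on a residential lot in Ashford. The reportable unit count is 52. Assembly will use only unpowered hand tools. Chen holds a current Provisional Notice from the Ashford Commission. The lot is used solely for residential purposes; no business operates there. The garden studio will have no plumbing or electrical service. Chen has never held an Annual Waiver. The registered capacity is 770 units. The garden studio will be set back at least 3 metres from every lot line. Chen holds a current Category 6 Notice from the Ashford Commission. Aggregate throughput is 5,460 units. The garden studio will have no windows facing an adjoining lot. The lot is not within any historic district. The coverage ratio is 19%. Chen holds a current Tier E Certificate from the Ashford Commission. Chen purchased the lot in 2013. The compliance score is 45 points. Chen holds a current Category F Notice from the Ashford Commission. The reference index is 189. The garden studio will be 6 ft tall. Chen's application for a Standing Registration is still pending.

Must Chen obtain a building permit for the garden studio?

No — exception (d) applies; Chen does not need a building permit.

Exception (a) does not apply: there is no Annual Waiver in force.
Exception (b): a current Category 6 Notice is held; a current Provisional Notice is held — every condition holds. But: (f) operates against (b): the reference index is 189, below the 211 limit. (g), which would lift (f), is not triggered — the lot is solely residential. (b) is therefore removed.
Exception (c)'s conditions are all satisfied: the structure's height is 6 ft, under the 7 ft limit; there is no plumbing or electrical service. But applying paragraph (h): (h) is triggered — the reportable unit count is 52, below the 54 limit. So (c) is unavailable.
All of (d)'s requirements are met (no windows face an adjoining lot; the setback is at least 3 m on every side). Under paragraphs (i)–(n): (i) would limit (d) — a current Category F Notice is held — but (j) sets (i) aside: (j) applies — the registered capacity is 770 units, meeting the 680 units threshold. (k), which would lift (j), is not engaged — the lot is not in a historic district. So (d) applies.
Exception (e) requires that aggregate throughput is less than 5,190 units; but aggregate throughput is 5,460 units, not less than 5,190 units, so (e) is unavailable.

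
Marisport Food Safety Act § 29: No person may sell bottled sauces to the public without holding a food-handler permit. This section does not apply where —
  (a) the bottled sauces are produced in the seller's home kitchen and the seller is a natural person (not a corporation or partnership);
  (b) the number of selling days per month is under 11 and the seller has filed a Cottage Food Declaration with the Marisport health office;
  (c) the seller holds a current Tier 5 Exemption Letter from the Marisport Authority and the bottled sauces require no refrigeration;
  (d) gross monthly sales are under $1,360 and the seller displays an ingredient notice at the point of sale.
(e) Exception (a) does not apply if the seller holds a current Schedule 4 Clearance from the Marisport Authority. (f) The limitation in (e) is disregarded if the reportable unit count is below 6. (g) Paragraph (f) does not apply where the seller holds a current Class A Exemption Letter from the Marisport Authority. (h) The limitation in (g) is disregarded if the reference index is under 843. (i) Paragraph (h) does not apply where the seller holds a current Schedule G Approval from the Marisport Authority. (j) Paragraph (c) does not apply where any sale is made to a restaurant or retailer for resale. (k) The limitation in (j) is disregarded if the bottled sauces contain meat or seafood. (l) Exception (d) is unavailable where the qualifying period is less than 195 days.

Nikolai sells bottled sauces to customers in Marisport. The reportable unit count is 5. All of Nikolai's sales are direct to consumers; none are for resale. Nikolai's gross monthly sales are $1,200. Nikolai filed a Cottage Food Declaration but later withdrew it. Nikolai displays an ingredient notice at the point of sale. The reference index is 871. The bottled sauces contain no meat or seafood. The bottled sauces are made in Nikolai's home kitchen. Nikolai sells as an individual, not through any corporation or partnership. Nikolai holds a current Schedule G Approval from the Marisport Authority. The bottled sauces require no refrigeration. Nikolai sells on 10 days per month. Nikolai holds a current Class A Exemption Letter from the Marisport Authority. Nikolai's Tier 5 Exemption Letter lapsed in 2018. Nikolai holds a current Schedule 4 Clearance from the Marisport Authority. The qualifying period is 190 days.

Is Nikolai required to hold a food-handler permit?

Yes — Nikolai must hold a food-handler permit.

Exception (a) is satisfied on its face — the bottled sauces are home-kitchen produced; the seller is a natural person. However, paragraphs (e)–(i) must be considered: (e) operates against (a): a current Schedule 4 Clearance is held. (f) operates (the reportable unit count is 5, below the 6 limit), but is displaced by (g): (g) operates against (f): a current Class A Exemption Letter is held. (h) is inapplicable (the reference index is 871, not under 843), so (g) stands. (a) is therefore removed.
Exception (b) fails — the Cottage Food Declaration was withdrawn.
Exception (c) fails — the Tier 5 Exemption Letter is not current.
All of (d)'s requirements are met (gross monthly sales are $1,200, under the $1,360 limit; an ingredient notice is displayed). But applying paragraph (l): (l) operates against (d): the qualifying period is 190 days, less than the 195 days limit. (d) is therefore removed.
Every exception is unavailable, so the rule governs.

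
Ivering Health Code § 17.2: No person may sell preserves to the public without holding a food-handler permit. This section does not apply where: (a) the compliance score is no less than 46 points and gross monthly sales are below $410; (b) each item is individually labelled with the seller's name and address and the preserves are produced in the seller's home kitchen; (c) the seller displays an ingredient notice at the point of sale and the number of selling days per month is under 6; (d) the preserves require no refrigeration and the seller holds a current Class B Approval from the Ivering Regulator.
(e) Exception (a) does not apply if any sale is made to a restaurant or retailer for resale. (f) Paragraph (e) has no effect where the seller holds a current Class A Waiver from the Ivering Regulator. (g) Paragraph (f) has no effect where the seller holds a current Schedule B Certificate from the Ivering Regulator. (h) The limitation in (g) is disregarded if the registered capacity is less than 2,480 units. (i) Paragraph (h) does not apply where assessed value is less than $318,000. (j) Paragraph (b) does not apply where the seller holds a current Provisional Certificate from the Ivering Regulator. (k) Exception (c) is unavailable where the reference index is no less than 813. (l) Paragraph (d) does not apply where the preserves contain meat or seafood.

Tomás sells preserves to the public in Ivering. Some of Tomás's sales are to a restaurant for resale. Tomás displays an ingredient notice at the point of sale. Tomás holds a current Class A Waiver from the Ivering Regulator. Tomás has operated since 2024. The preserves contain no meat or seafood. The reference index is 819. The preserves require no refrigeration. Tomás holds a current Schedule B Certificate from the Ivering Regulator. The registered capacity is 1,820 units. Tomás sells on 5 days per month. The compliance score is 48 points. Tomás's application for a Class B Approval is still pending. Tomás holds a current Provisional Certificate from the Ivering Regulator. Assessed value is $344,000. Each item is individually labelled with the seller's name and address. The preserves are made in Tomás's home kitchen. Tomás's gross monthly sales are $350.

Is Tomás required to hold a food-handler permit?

Exception (a): the compliance score is 48 points, meeting the 46 points threshold; gross monthly sales are $350, below the $410 limit — every condition holds. Considering the limiting provisions: (e) is engaged (some sales are to a restaurant for resale), but is overridden by (f): (f) operates against (e): a current Class A Waiver is held. (g) is engaged (a current Schedule B Certificate is held), but is itself disapplied by (h): (h) operates against (g): the registered capacity is 1,820 units, less than the 2,480 units limit. (i) does not operate here (assessed value is $344,000, not less than $318,000), so (h) stands. (a) remains available.
Exception (b) is satisfied on its face — items are individually labelled; the preserves are home-kitchen produced. But applying paragraph (j): (j) operates — a current Provisional Certificate is held. So (b) is unavailable.
Exception (c) is satisfied on its face — an ingredient notice is displayed; the number of selling days per month is 5, under the 6 limit. However, paragraph (k) must be considered: (k) operates — the reference index is 819, meeting the 813 threshold. So (c) is unavailable.
Exception (d) fails — the Class B Approval is not current.

No — exception (a) applies; Tomás is not required to hold a food-handler permit.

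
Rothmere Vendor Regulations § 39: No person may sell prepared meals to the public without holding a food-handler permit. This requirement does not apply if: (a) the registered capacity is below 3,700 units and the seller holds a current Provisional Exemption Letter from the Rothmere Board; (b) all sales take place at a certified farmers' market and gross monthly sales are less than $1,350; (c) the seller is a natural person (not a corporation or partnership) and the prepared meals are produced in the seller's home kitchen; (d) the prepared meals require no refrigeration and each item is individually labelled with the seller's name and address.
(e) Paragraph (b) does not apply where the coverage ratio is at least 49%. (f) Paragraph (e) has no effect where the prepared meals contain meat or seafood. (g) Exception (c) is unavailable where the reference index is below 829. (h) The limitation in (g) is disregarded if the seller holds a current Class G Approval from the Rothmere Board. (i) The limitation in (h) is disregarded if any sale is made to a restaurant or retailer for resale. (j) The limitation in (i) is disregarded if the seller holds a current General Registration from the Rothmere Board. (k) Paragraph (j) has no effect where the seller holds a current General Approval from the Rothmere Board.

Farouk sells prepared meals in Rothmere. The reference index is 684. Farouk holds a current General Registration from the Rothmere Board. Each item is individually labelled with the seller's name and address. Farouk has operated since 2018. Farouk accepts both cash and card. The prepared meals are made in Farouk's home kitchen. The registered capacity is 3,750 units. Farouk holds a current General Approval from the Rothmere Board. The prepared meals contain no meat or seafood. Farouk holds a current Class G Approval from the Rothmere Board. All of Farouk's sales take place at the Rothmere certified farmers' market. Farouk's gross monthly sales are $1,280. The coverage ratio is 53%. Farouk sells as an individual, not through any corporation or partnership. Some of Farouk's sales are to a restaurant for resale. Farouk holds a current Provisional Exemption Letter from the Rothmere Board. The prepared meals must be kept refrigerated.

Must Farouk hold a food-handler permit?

Exception (a) does not apply: the registered capacity is 3,750 units, not below 3,700 units.
Exception (b): all sales are at a certified farmers' market; gross monthly sales are $1,280, less than the $1,350 limit — every condition holds. But: (e) is engaged — the coverage ratio is 53%, meeting the 49% threshold. (f) is inapplicable (the prepared meals contain no meat or seafood), so (e) stands. Exception (b) does not apply.
Exception (c): the seller is a natural person; the prepared meals are home-kitchen produced — every condition holds. Turning to paragraphs (g)–(k): (g) operates against (c): the reference index is 684, below the 829 limit. (h) would limit (g) — a current Class G Approval is held — but (i) sets (h) aside: (i) operates against (h): some sales are to a restaurant for resale. (j) would limit (i) — a current General Registration is held — but (k) sets (j) aside: (k) is engaged — a current General Approval is held. Exception (c) does not apply.
Exception (d) requires that the prepared meals require no refrigeration; but the prepared meals require refrigeration, so (d) is unavailable.
None of the exceptions is available; § 39 applies in full.

Yes — Farouk must hold a food-handler permit.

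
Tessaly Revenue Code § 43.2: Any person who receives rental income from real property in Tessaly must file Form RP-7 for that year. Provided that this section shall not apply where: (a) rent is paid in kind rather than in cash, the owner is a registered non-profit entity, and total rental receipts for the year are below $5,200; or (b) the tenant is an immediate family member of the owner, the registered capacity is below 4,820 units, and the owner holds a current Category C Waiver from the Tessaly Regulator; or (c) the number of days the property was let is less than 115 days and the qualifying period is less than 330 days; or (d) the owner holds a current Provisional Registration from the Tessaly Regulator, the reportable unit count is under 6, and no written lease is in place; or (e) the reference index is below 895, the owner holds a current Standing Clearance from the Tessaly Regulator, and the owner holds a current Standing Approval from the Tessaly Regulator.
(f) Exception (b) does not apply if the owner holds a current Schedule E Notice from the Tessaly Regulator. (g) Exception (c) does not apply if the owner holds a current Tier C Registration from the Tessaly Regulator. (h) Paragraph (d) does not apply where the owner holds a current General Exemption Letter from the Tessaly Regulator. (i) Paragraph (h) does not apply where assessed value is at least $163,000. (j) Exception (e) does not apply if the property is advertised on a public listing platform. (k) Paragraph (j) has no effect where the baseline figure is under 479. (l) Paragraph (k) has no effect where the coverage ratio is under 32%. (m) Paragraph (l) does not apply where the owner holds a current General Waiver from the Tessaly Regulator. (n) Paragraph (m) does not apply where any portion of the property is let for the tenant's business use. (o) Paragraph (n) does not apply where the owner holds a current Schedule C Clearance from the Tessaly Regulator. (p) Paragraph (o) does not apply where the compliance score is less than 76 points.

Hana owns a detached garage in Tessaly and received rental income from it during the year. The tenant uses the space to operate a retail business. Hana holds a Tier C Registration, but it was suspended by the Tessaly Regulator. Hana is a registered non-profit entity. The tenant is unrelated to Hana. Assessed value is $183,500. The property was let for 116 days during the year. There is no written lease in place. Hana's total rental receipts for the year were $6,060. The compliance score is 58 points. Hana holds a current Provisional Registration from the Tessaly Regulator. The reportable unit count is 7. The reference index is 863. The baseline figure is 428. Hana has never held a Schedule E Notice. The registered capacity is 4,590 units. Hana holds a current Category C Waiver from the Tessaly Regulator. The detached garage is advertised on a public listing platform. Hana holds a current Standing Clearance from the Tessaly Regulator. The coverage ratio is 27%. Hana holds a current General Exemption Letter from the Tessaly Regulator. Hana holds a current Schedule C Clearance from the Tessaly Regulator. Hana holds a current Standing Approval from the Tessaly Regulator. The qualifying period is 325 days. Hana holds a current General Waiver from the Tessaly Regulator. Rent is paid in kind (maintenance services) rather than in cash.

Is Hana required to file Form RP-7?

Exception (a) does not apply: total rental receipts for the year are $6,060, not below $5,200.
Exception (b) fails — the tenant is unrelated to the owner.
Exception (c) does not apply: the number of days the property was let is 116 days, not less than 115 days.
Exception (d) does not apply: the reportable unit count is 7, not under 6.
Exception (e): the reference index is 863, below the 895 limit; a current Standing Clearance is held; a current Standing Approval is held — every condition holds. Turning to paragraphs (j)–(p): (j) operates — the property is publicly advertised. (k) is engaged (the baseline figure is 428, under the 479 limit), but is itself disapplied by (l): (l) operates — the coverage ratio is 27%, under the 32% limit. (m) would limit (l) — a current General Waiver is held — but (n) sets (m) aside: (n) operates against (m): the space is let for business use. (o) applies (a current Schedule C Clearance is held), but is displaced by (p): (p) is engaged — the compliance score is 58 points, less than the 76 points limit. So (e) is unavailable.
No exception displaces § 43.2.

Yes — Hana must file Form RP-7.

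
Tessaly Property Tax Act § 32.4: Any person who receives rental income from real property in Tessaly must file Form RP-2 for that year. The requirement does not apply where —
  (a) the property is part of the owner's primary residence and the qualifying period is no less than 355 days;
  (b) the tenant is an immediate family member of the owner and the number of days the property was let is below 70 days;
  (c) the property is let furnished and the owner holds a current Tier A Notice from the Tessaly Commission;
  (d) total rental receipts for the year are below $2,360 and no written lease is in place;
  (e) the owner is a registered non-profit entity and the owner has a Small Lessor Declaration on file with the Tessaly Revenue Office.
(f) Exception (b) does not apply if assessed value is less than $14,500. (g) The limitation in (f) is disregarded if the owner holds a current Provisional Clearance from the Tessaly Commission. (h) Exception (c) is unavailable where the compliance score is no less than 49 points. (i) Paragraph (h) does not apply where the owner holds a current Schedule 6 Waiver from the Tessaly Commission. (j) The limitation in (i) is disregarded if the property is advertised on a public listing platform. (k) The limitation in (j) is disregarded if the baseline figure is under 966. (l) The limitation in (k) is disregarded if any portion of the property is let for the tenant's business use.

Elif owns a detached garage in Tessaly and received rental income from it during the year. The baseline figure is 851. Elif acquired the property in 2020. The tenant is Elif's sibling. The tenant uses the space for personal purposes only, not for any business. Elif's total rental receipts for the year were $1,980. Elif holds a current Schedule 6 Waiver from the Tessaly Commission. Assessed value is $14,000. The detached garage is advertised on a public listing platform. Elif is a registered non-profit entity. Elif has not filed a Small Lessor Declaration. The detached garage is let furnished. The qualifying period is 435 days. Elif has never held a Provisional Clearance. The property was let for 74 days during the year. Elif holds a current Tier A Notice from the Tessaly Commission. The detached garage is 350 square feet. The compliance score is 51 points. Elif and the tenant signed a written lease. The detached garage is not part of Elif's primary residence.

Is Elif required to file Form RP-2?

Exception (a) requires that the property is part of the owner's primary residence; but the detached garage is not part of the primary residence, so (a) is unavailable.
Exception (b) does not apply: the number of days the property was let is 74 days, not below 70 days.
Exception (c)'s conditions are all satisfied: the property is let furnished; a current Tier A Notice is held. As to paragraphs (h)–(l): (h) operates (the compliance score is 51 points, meeting the 49 points threshold), but is displaced by (i): (i) operates against (h): a current Schedule 6 Waiver is held. (j) would limit (i) — the property is publicly advertised — but (k) sets (j) aside: (k) operates against (j): the baseline figure is 851, under the 966 limit. (l) is not triggered (the space is used for personal purposes only), so (k) stands. So (c) applies.
Exception (d) does not apply: a written lease is in place.
Exception (e) does not apply: no Small Lessor Declaration is on file.

No — exception (c) applies; Elif is not required to file Form RP-2.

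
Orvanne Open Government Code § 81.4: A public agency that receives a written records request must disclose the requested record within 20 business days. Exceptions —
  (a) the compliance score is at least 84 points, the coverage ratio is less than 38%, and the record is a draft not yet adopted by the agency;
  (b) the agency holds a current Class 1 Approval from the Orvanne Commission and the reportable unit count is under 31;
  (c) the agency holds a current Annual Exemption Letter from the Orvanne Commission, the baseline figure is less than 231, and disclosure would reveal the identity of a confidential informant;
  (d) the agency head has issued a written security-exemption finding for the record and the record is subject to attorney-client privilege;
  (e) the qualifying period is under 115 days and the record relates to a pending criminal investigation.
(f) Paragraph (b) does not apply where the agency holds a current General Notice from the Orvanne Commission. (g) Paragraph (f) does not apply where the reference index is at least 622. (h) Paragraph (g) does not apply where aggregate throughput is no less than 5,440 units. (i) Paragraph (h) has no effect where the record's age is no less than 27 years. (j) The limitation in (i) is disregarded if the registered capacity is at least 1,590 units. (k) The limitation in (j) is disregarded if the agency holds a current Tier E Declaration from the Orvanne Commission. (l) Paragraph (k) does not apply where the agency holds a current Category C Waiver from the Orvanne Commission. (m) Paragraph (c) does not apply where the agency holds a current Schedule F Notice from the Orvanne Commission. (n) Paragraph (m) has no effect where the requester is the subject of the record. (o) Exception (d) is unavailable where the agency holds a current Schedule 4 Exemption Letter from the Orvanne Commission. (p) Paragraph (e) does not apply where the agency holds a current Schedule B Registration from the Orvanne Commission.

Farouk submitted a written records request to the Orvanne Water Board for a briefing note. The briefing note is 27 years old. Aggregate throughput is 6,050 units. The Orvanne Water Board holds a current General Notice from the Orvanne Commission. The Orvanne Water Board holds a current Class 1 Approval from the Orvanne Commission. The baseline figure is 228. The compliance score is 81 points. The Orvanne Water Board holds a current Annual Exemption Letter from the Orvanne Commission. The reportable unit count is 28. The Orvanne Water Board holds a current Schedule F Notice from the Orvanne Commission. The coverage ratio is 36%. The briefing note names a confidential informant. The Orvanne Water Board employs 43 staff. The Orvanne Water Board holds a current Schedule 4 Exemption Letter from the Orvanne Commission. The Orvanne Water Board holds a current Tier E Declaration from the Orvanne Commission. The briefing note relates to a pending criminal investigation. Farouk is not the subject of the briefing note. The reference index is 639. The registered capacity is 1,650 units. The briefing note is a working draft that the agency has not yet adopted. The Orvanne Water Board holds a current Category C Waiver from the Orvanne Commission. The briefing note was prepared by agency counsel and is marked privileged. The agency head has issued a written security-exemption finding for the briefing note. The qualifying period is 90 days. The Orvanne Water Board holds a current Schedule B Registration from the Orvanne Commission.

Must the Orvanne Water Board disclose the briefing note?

Yes — the Orvanne Water Board must disclose the briefing note.

Exception (a) does not apply: the compliance score is 81 points, short of 84 points.
Exception (b)'s conditions are all satisfied: a current Class 1 Approval is held; the reportable unit count is 28, under the 31 limit. But applying paragraphs (f)–(l): (f) is engaged — a current General Notice is held. (g) would limit (f) — the reference index is 639, meeting the 622 threshold — but (h) sets (g) aside: (h) operates against (g): aggregate throughput is 6,050 units, meeting the 5,440 units threshold. (i) is engaged (the record's age is 27 years, meeting the 27 years threshold), but is overridden by (j): (j) operates against (i): the registered capacity is 1,650 units, meeting the 1,590 units threshold. (k) would limit (j) — a current Tier E Declaration is held — but (l) sets (k) aside: (l) operates against (k): a current Category C Waiver is held. (b) is therefore removed.
Exception (c) is satisfied on its face — a current Annual Exemption Letter is held; the baseline figure is 228, less than the 231 limit; the briefing note names a confidential informant. However, paragraphs (m)–(n) must be considered: (m) operates against (c): a current Schedule F Notice is held. (n) is inapplicable (Farouk is not the subject of the briefing note), so (m) stands. (c) is therefore removed.
All of (d)'s requirements are met (a written security-exemption finding has been issued; the briefing note is privileged). Turning to paragraph (o): (o) operates against (d): a current Schedule 4 Exemption Letter is held. So (d) is unavailable.
Exception (e)'s conditions are all satisfied: the qualifying period is 90 days, under the 115 days limit; the briefing note relates to a pending investigation. But: (p) operates — a current Schedule B Registration is held. So (e) is unavailable.
Every exception is unavailable, so the rule governs.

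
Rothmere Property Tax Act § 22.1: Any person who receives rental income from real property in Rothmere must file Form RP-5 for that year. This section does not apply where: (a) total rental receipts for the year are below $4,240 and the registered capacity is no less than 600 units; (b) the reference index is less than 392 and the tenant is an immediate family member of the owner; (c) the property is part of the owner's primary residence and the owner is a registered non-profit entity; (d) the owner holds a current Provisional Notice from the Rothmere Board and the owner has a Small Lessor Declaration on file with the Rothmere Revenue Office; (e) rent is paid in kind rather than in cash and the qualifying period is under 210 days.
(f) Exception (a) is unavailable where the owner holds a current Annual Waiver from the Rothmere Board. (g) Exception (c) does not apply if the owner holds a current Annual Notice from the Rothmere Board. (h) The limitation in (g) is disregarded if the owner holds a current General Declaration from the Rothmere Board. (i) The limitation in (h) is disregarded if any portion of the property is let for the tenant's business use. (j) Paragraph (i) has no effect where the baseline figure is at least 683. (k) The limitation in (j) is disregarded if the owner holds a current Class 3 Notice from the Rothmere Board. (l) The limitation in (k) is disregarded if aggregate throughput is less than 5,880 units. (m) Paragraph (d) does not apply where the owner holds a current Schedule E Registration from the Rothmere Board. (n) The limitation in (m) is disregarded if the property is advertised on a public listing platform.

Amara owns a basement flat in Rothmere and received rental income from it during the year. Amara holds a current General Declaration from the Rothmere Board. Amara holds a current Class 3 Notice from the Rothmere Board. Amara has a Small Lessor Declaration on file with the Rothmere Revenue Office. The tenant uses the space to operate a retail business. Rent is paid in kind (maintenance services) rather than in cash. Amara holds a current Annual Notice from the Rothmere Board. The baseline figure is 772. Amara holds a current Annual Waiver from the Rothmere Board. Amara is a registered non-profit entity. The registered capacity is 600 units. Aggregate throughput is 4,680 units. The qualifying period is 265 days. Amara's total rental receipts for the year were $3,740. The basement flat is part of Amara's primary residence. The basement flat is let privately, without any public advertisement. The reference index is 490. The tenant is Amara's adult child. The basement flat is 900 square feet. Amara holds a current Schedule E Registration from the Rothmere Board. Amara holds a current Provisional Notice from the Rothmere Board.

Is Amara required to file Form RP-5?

No — exception (c) applies; Amara is not required to file Form RP-5.

Exception (a)'s conditions are all satisfied: total rental receipts for the year are $3,740, below the $4,240 limit; the registered capacity is 600 units, meeting the 600 units threshold. However, paragraph (f) must be considered: (f) operates against (a): a current Annual Waiver is held. So (a) is unavailable.
Exception (b) does not apply: the reference index is 490, not less than 392.
Exception (c) is satisfied on its face — the basement flat is part of the primary residence; Amara is a registered non-profit. Under paragraphs (g)–(l): (g) is engaged (a current Annual Notice is held), but is overridden by (h): (h) is triggered — a current General Declaration is held. (i) would limit (h) — the space is let for business use — but (j) sets (i) aside: (j) is triggered — the baseline figure is 772, meeting the 683 threshold. (k) is triggered (a current Class 3 Notice is held), but yields to (l): (l) operates against (k): aggregate throughput is 4,680 units, less than the 5,880 units limit. So (c) applies.
Exception (d): a current Provisional Notice is held; a Small Lessor Declaration is on file — every condition holds. Turning to paragraphs (m)–(n): (m) operates against (d): a current Schedule E Registration is held. (n), which would lift (m), is not triggered — the property is let privately without advertisement. So (d) is unavailable.
Exception (e) fails — the qualifying period is 265 days, not under 210 days.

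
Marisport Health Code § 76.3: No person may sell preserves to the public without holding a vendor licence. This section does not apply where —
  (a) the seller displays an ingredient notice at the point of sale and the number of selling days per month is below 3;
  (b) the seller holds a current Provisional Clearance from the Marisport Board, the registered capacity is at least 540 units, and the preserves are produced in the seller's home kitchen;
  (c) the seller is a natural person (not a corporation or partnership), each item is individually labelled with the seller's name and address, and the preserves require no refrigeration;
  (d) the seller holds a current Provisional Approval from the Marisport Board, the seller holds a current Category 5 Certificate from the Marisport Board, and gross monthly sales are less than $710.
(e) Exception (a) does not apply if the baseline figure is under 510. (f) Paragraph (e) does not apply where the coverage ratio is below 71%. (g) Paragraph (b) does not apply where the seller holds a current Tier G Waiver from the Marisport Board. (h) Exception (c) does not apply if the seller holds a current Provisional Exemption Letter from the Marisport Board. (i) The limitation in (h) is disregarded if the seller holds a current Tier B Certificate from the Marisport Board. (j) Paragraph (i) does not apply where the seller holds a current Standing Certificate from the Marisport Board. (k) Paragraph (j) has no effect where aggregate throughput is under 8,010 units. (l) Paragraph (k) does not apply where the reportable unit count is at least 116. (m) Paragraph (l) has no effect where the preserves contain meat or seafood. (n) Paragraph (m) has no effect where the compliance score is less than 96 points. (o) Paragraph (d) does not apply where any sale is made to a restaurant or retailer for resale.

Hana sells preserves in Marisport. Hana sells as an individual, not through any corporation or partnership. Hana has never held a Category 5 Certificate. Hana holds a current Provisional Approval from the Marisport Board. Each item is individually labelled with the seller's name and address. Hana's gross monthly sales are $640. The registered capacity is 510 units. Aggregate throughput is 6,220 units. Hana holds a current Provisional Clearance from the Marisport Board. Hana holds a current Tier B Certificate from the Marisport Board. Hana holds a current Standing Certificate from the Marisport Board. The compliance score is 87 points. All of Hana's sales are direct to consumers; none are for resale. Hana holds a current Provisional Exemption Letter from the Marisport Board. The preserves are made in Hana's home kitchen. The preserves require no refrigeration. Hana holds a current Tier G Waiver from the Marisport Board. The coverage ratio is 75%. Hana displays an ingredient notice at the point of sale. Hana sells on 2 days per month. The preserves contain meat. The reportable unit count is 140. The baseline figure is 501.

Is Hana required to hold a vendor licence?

Yes — Hana must hold a vendor licence.

Exception (a) is satisfied on its face — an ingredient notice is displayed; the number of selling days per month is 2, below the 3 limit. But applying paragraphs (e)–(f): (e) operates against (a): the baseline figure is 501, under the 510 limit. (f) is not engaged (the coverage ratio is 75%, not below 71%), so (e) stands. Exception (a) does not apply.
Exception (b) does not apply: the registered capacity is 510 units, short of 540 units.
All of (c)'s requirements are met (the seller is a natural person; items are individually labelled; the preserves are shelf-stable). However, paragraphs (h)–(n) must be considered: (h) operates against (c): a current Provisional Exemption Letter is held. (i) would limit (h) — a current Tier B Certificate is held — but (j) sets (i) aside: (j) is triggered — a current Standing Certificate is held. (k) would limit (j) — aggregate throughput is 6,220 units, under the 8,010 units limit — but (l) sets (k) aside: (l) operates against (k): the reportable unit count is 140, meeting the 116 threshold. (m) applies (the preserves contain meat), but is set aside by (n): (n) is triggered — the compliance score is 87 points, less than the 96 points limit. So (c) is unavailable.
Exception (d) does not apply: the Category 5 Certificate is not current.
No exception is made out. Hana falls within the general rule.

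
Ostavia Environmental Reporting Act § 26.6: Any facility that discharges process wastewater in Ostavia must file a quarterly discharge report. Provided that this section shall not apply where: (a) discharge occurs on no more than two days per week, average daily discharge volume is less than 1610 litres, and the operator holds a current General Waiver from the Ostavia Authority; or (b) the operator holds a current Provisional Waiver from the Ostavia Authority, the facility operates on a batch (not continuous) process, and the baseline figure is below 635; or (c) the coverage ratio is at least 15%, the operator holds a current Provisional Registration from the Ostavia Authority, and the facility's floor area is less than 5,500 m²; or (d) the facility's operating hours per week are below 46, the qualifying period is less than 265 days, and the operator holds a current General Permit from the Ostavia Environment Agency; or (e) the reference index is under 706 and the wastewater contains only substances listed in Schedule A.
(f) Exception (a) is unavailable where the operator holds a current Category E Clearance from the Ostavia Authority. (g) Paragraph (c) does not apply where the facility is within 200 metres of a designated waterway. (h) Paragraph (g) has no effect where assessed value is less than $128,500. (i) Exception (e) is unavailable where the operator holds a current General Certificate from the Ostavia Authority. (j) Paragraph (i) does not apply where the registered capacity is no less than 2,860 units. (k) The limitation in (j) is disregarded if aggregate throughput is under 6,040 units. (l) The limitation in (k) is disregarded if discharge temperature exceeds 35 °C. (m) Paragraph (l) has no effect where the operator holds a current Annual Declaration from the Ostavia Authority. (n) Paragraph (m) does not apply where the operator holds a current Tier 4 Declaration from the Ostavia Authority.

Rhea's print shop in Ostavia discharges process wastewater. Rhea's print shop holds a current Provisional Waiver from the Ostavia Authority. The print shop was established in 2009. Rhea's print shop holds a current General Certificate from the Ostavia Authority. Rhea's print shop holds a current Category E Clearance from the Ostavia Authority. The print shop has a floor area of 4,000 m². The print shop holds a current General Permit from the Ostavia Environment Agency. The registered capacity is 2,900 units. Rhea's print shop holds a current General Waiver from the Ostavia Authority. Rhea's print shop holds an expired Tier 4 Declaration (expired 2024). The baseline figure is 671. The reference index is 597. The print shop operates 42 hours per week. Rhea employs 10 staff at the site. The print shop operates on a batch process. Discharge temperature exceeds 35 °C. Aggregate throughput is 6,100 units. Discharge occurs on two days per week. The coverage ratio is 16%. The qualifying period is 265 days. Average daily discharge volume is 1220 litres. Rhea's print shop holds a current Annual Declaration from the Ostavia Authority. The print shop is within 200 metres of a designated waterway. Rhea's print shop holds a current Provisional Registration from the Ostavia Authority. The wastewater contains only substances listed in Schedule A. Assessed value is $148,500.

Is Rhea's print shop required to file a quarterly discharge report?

No — exception (e) applies; Rhea's print shop is not required to file a quarterly discharge report.

All of (a)'s requirements are met (discharge occurs on no more than two days per week; average daily discharge volume is 1220 litres, less than the 1610 litres limit; a current General Waiver is held). However, paragraph (f) must be considered: (f) operates against (a): a current Category E Clearance is held. So (a) is unavailable.
Exception (b) does not apply: the baseline figure is 671, not below 635.
Exception (c): the coverage ratio is 16%, meeting the 15% threshold; a current Provisional Registration is held; the facility's floor area is 4,000 m², less than the 5,500 m² limit — every condition holds. But: (g) operates against (c): the print shop is within 200 m of a designated waterway. (h) is inapplicable (assessed value is $148,500, not less than $128,500), so (g) stands. (c) is therefore removed.
Exception (d) does not apply: the qualifying period is 265 days, not less than 265 days.
Exception (e) is satisfied on its face — the reference index is 597, under the 706 limit; the wastewater is Schedule-A-only. As to paragraphs (i)–(n): (i) applies (a current General Certificate is held), but is set aside by (j): (j) operates against (i): the registered capacity is 2,900 units, meeting the 2,860 units threshold. (k) is not engaged (aggregate throughput is 6,100 units, not under 6,040 units), so (j) stands. Exception (e) stands.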